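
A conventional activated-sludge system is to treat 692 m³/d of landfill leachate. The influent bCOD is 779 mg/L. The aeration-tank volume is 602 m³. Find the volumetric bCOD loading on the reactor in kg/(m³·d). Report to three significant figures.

Applied bCOD load per unit volume = Q·S₀/V = (692 × 779/1000)/602.0 = 0.8955 kg bCOD·m⁻³·d⁻¹.

L_v ≈ 0.895 kg bCOD/(m³·d)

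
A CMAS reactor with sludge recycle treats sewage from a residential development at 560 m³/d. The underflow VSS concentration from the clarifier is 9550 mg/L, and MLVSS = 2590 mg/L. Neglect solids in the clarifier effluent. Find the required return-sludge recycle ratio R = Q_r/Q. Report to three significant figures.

R ≈ 0.372

Solids balance on the clarifier gives (1+R)X = R·X_r, so R = X/(X_r − X) = 2590 / (9550 − 2590) = 0.3721.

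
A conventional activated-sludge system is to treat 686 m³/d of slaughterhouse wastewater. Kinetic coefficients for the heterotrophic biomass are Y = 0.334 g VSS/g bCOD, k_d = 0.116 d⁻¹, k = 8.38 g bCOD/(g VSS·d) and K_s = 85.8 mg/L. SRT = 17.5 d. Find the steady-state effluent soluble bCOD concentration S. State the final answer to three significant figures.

S ≈ 5.66 mg/L

Effluent substrate depends only on kinetics and SRT: S = K_s(1 + k_d θ_c) / [θ_c(Yk − k_d) − 1] = 85.8 × (1 + 0.116 × 17.5) / [17.5 × (0.334 × 8.38 − 0.116) − 1] = 260.0 / 45.95 = 5.658 mg/L.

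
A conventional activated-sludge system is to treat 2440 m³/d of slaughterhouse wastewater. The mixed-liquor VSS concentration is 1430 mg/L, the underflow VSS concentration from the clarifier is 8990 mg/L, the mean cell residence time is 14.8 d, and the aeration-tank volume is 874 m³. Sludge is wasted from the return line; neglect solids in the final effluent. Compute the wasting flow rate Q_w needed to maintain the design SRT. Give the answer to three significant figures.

Q_w = (V·X)/(θ_c X_r) = 874.0 × 1430 / (14.8 × 8990) = 9.393 m³/d.

Q_w ≈ 9.39 m³/d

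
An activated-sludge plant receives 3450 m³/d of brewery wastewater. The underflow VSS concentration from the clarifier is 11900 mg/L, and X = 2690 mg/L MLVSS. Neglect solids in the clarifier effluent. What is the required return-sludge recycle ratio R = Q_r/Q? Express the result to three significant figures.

Solids balance on the clarifier gives (1+R)X = R·X_r, so R = X/(X_r − X) = 2690 / (11900 − 2690) = 0.2921.

R ≈ 0.292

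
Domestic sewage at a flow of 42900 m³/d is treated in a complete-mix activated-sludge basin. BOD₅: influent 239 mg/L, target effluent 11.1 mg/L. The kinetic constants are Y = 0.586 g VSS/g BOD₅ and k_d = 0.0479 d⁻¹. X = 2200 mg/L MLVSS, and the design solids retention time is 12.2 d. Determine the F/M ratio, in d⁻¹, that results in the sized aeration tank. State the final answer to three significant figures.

From the SRT design equation V = Y Q (S₀−S) θ_c / [X (1 + k_d θ_c)] = 0.586 × 42900 × (239 − 11.1) × 12.2 / [2200 × (1 + 0.0479 × 12.2)] = 6.99×10^7 / 3486 = 20053 m³.
F/M = applied load / biomass = Q·S₀/(V·X) = 42900 × 239 / (20053 × 2200) = 0.2324 d⁻¹.

F/M ≈ 0.232 d⁻¹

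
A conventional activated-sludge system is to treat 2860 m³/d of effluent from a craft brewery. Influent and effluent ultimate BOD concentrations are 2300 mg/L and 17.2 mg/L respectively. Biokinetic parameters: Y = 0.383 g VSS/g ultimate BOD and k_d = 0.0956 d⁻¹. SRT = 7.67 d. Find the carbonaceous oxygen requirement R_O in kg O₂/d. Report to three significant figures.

R_O ≈ 4480 kg O₂/d

Correct the yield for decay: Y_obs = Y/(1 + k_d θ_c) = 0.383 / (1 + 0.0956 × 7.67) = 0.383 / 1.733 = 0.2210.
Substrate removed = Q·(S₀ − S) = 2860 m³/d × (2300 − 17.2) g/m³ = 6.53×10^6 g/d = 6529 kg/d.
Net sludge production P_X = 0.2210 × 6529 = 1443 kg VSS/d.
R_O = Q·(S₀ − S) − 1.42·P_X = 6529 − 1.42 × 1443 = 4480 kg O₂/d.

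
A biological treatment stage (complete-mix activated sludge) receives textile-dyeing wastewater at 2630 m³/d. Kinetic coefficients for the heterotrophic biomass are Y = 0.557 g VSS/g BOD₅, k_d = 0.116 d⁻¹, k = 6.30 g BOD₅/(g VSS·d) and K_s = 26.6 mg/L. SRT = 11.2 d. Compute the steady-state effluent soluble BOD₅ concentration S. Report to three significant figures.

S ≈ 1.65 mg/L

For a completely mixed reactor with recycle the Lawrence–McCarty relation gives S = K_s·(1 + k_d·θ_c) / [θ_c·(Y·k − k_d) − 1] = 26.6 × (1 + 0.116 × 11.2) / [11.2 × (0.557 × 6.30 − 0.116) − 1] = 61.16 / 37.00 = 1.653 mg/L.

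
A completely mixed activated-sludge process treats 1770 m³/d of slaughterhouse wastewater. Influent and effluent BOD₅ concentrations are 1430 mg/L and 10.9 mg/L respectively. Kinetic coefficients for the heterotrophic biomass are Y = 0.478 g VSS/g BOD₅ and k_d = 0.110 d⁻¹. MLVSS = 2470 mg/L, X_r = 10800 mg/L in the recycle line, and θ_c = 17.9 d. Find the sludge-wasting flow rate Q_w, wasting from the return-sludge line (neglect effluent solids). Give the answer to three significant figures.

Q_w ≈ 37.4 m³/d

Steady-state biomass mass balance: V·X·(1 + k_d·θ_c) = Y·Q·(S₀ − S)·θ_c, so V = 0.478 × 1770 × (1430 − 10.9) × 17.9 / [2470 × (1 + 0.110 × 17.9)] = 2.15×10^7 / 7333 = 2931 m³.
Q_w = (V·X)/(θ_c X_r) = 2931 × 2470 / (17.9 × 10800) = 37.44 m³/d.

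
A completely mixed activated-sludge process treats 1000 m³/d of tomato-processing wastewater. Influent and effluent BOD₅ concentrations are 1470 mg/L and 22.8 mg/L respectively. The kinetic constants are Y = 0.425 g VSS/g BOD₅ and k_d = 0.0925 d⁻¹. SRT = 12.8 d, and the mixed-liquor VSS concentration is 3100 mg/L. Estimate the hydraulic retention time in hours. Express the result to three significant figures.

Rearranging the biomass balance for a CMAS with decay, V = Y·Q·ΔS·θ_c / [X·(1+k_d θ_c)] = 0.425 × 1000 × (1470 − 22.8) × 12.8 / [3100 × (1 + 0.0925 × 12.8)] = 7.87×10^6 / 6770 = 1163 m³.
τ = V/Q = 1163/1000 = 1.163 d, or 27.91 h.

τ ≈ 27.9 h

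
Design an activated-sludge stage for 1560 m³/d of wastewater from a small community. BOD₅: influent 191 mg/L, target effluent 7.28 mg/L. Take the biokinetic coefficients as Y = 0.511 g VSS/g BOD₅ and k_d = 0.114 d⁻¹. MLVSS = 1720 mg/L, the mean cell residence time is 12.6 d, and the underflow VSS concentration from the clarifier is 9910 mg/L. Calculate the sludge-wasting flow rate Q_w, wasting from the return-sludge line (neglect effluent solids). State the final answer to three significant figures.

Q_w ≈ 6.07 m³/d

Rearranging the biomass balance for a CMAS with decay, V = Y·Q·ΔS·θ_c / [X·(1+k_d θ_c)] = 0.511 × 1560 × (191 − 7.28) × 12.6 / [1720 × (1 + 0.114 × 12.6)] = 1.85×10^6 / 4191 = 440.3 m³.
Wasting from the return line (neglecting effluent solids): Q_w = V·X / (θ_c·X_r) = 440.3 × 1720 / (12.6 × 9910) = 6.066 m³/d.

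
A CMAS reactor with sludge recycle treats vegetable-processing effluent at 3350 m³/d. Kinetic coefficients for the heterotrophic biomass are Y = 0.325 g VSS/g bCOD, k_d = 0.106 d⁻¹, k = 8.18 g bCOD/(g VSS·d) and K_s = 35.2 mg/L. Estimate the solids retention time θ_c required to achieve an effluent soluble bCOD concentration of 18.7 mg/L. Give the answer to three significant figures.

θ_c ≈ 1.22 d

From 1/θ_c = Y·k·S/(K_s + S) − k_d: Y·k·S/(K_s+S) = 0.325 × 8.18 × 18.7 / (35.2 + 18.7) = 0.9223 d⁻¹.
1/θ_c = 0.9223 − 0.106 = 0.8163 d⁻¹, so θ_c = 1.225 d.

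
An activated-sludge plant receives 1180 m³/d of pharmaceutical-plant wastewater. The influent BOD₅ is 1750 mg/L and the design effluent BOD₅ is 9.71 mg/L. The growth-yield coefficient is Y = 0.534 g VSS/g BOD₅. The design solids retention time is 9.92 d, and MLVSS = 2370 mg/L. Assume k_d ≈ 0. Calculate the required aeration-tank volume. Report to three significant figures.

V ≈ 4590 m³

With k_d = 0 the design equation reduces to V = Y Q (S₀−S) θ_c / X = 0.534 × 1180 × (1750 − 9.71) × 9.92 / 2370 = 4590 m³.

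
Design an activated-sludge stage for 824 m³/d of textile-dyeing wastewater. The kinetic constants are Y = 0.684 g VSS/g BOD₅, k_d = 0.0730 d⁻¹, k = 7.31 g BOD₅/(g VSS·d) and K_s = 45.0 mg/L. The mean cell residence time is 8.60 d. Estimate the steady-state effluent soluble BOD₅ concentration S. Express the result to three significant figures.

From the Monod/SRT balance for a CMAS, S = K_s·(1+k_d θ_c)/[θ_c·(Y k − k_d) − 1] = 45.0 × (1 + 0.0730 × 8.60) / [8.60 × (0.684 × 7.31 − 0.0730) − 1] = 73.25 / 41.37 = 1.771 mg/L.

S ≈ 1.77 mg/L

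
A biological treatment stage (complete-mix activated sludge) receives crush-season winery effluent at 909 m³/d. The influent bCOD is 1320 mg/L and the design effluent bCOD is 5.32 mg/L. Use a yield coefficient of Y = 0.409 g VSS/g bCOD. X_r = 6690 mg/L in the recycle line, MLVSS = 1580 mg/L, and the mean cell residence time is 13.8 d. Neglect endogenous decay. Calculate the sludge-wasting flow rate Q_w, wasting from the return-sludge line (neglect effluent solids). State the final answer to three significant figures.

Q_w ≈ 73.1 m³/d

V·X = Y·Q·ΔS·θ_c gives V = 0.409 × 909 × (1320 − 5.32) × 13.8 / 1580 = 4269 m³.
θ_c = V·X/(Q_w·X_r) when wasting from the recycle, so Q_w = V·X/(θ_c·X_r) = 4269 × 1580 / (13.8 × 6690) = 73.06 m³/d.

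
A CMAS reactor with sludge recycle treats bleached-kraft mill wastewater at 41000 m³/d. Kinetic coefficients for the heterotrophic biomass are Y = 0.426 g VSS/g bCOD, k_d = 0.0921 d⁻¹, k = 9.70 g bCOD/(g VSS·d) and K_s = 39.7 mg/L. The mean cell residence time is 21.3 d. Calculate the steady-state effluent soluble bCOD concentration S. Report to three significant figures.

From the Monod/SRT balance for a CMAS, S = K_s·(1+k_d θ_c)/[θ_c·(Y k − k_d) − 1] = 39.7 × (1 + 0.0921 × 21.3) / [21.3 × (0.426 × 9.70 − 0.0921) − 1] = 117.6 / 85.05 = 1.382 mg/L.

S ≈ 1.38 mg/L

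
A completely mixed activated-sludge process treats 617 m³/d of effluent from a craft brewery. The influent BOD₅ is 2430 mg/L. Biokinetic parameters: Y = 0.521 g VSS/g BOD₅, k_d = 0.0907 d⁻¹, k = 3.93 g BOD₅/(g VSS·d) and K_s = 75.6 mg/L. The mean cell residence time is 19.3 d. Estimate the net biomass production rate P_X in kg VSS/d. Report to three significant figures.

From the Monod/SRT balance for a CMAS, S = K_s·(1+k_d θ_c)/[θ_c·(Y k − k_d) − 1] = 75.6 × (1 + 0.0907 × 19.3) / [19.3 × (0.521 × 3.93 − 0.0907) − 1] = 207.9 / 36.77 = 5.656 mg/L.
Y_obs = Y / (1 + k_d θ_c) = 0.521 / (1 + 0.0907 × 19.3) = 0.521 / 2.751 = 0.1894.
Substrate removed = Q·(S₀ − S) = 617 m³/d × (2430 − 5.66) g/m³ = 1.5×10^6 g/d = 1496 kg/d.
Net biomass production P_X = Y_obs × Q·(S₀ − S) = 0.1894 × 1496 = 283.3 kg VSS/d.

P_X ≈ 283 kg VSS/d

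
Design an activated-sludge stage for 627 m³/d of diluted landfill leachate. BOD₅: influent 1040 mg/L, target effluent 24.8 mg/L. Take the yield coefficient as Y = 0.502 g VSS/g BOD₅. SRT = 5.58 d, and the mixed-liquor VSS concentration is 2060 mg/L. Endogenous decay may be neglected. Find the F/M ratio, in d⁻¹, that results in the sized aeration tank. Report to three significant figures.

F/M ≈ 0.366 d⁻¹

V·X = Y·Q·ΔS·θ_c gives V = 0.502 × 627 × (1040 − 24.8) × 5.58 / 2060 = 865.5 m³.
F/M = applied load / biomass = Q·S₀/(V·X) = 627 × 1040 / (865.5 × 2060) = 0.3657 d⁻¹.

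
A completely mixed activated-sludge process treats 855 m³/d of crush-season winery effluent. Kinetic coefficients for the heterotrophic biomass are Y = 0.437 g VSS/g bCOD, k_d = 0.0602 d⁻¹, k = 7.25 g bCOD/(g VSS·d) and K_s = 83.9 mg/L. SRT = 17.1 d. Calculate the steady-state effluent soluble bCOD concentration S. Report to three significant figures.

Effluent substrate depends only on kinetics and SRT: S = K_s(1 + k_d θ_c) / [θ_c(Yk − k_d) − 1] = 83.9 × (1 + 0.0602 × 17.1) / [17.1 × (0.437 × 7.25 − 0.0602) − 1] = 170.3 / 52.15 = 3.265 mg/L.

S ≈ 3.27 mg/L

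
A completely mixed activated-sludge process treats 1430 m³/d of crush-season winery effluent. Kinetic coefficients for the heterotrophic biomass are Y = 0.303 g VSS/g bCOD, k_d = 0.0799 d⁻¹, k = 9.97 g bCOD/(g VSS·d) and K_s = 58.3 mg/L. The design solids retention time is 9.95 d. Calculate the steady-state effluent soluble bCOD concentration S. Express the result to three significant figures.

S ≈ 3.70 mg/L

Effluent substrate depends only on kinetics and SRT: S = K_s(1 + k_d θ_c) / [θ_c(Yk − k_d) − 1] = 58.3 × (1 + 0.0799 × 9.95) / [9.95 × (0.303 × 9.97 − 0.0799) − 1] = 104.6 / 28.26 = 3.703 mg/L.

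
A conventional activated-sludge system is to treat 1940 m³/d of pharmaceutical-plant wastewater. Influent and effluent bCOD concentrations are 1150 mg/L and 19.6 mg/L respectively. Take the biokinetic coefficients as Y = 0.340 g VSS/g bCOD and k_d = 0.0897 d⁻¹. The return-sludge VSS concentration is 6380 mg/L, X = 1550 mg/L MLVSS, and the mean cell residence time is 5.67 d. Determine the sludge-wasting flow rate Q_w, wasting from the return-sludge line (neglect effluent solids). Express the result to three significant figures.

Rearranging the biomass balance for a CMAS with decay, V = Y·Q·ΔS·θ_c / [X·(1+k_d θ_c)] = 0.340 × 1940 × (1150 − 19.6) × 5.67 / [1550 × (1 + 0.0897 × 5.67)] = 4.23×10^6 / 2338 = 1808 m³.
Wasting from the return line (neglecting effluent solids): Q_w = V·X / (θ_c·X_r) = 1808 × 1550 / (5.67 × 6380) = 77.47 m³/d.

Q_w ≈ 77.5 m³/d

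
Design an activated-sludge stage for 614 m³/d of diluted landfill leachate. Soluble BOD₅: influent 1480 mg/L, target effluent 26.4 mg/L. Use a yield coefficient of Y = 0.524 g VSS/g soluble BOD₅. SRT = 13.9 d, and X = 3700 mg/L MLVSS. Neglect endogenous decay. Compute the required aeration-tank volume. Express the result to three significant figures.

V ≈ 1760 m³

With k_d = 0 the design equation reduces to V = Y Q (S₀−S) θ_c / X = 0.524 × 614 × (1480 − 26.4) × 13.9 / 3700 = 1757 m³.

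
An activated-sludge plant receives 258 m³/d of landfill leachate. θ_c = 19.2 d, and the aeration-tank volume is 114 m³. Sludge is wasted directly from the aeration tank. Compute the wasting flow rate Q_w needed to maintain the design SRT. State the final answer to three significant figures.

With mixed-liquor wasting, θ_c = V/Q_w, so Q_w = V/θ_c = 114.0/19.2 = 5.938 m³/d.

Q_w ≈ 5.94 m³/d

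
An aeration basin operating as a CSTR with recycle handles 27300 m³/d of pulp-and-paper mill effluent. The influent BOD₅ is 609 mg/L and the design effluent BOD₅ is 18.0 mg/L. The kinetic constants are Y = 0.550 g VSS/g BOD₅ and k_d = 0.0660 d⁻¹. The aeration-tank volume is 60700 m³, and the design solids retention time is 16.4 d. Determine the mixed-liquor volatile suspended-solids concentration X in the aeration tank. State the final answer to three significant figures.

From V·X·(1 + k_d·θ_c) = Y·Q·(S₀ − S)·θ_c: X = 0.550 × 27300 × (609 − 18.0) × 16.4 / [60700 × (1 + 0.0660 × 16.4)] = 1151 mg/L.

X ≈ 1150 mg/L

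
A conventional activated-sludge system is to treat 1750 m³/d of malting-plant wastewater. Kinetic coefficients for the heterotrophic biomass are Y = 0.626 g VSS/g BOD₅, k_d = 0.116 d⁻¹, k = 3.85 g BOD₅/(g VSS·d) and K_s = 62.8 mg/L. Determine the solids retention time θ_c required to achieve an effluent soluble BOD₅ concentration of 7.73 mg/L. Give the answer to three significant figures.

θ_c ≈ 6.75 d

At the target effluent, Y k S/(K_s+S) = 0.626×3.85×7.73/70.53 = 0.2641 d⁻¹.
θ_c = 1/(μ − k_d) = 1/(0.2641 − 0.116) = 1/0.1481 = 6.750 d.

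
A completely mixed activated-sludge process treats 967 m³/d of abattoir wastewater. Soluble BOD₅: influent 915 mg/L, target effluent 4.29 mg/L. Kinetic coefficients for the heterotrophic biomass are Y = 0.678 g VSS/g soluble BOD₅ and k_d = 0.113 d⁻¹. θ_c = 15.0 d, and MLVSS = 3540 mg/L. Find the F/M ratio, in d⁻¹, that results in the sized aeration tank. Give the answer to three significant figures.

Rearranging the biomass balance for a CMAS with decay, V = Y·Q·ΔS·θ_c / [X·(1+k_d θ_c)] = 0.678 × 967 × (915 − 4.29) × 15.0 / [3540 × (1 + 0.113 × 15.0)] = 8.96×10^6 / 9540 = 938.8 m³.
F/M = applied load / biomass = Q·S₀/(V·X) = 967 × 915 / (938.8 × 3540) = 0.2662 d⁻¹.

F/M ≈ 0.266 d⁻¹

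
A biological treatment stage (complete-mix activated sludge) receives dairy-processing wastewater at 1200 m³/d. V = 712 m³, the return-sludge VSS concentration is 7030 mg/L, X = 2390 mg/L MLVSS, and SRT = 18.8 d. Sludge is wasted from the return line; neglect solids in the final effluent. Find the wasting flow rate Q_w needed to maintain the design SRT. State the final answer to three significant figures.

Q_w = (V·X)/(θ_c X_r) = 712.0 × 2390 / (18.8 × 7030) = 12.88 m³/d.

Q_w ≈ 12.9 m³/d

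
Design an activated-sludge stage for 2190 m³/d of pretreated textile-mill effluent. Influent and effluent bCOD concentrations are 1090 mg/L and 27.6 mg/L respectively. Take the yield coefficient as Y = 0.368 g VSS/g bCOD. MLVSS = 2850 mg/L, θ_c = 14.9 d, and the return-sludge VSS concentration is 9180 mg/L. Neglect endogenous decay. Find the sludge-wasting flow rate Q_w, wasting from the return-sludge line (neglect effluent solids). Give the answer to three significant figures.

Q_w ≈ 93.3 m³/d

V·X = Y·Q·ΔS·θ_c gives V = 0.368 × 2190 × (1090 − 27.6) × 14.9 / 2850 = 4476 m³.
Wasting from the return line (neglecting effluent solids): Q_w = V·X / (θ_c·X_r) = 4476 × 2850 / (14.9 × 9180) = 93.27 m³/d.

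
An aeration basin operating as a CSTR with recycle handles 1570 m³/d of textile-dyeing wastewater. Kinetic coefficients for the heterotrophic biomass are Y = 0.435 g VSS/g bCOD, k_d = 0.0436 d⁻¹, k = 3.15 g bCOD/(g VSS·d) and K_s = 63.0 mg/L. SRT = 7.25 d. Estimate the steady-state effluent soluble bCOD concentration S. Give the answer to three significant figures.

From the Monod/SRT balance for a CMAS, S = K_s·(1+k_d θ_c)/[θ_c·(Y k − k_d) − 1] = 63.0 × (1 + 0.0436 × 7.25) / [7.25 × (0.435 × 3.15 − 0.0436) − 1] = 82.91 / 8.618 = 9.621 mg/L.

S ≈ 9.62 mg/L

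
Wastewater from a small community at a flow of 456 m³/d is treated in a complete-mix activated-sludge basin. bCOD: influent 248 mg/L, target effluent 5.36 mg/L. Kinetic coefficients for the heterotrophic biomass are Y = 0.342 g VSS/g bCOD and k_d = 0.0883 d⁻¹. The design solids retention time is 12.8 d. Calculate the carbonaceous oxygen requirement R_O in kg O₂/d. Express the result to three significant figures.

R_O ≈ 85.4 kg O₂/d

Observed yield with endogenous decay: Y_obs = Y / (1 + k_d·θ_c) = 0.342 / (1 + 0.0883 × 12.8) = 0.342 / 2.130 = 0.1605 g VSS/g bCOD.
Q·(S₀ − S) = 456 × (248 − 5.36) × 10⁻³ = 110.6 kg/d removed.
Biomass synthesised: P_X = Y_obs × 110.6 = 17.76 kg VSS/d.
R_O = Q·(S₀ − S) − 1.42·P_X = 110.6 − 1.42 × 17.76 = 85.42 kg O₂/d.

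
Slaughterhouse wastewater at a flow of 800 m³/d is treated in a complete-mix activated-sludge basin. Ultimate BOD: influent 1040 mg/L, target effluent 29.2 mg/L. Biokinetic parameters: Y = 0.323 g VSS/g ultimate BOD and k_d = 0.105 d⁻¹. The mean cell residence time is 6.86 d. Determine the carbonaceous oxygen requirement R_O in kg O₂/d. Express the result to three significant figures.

R_O ≈ 593 kg O₂/d

Correct the yield for decay: Y_obs = Y/(1 + k_d θ_c) = 0.323 / (1 + 0.105 × 6.86) = 0.323 / 1.720 = 0.1878.
ΔS = 1040 − 29.2 = 1011 mg/L, so the substrate removal rate is 800 × 1011/1000 = 808.6 kg ultimate BOD/d.
Biomass synthesised: P_X = Y_obs × 808.6 = 151.8 kg VSS/d.
R_O = Q·ΔS − 1.42 P_X = 808.6 − 215.6 = 593.0 kg O₂/d.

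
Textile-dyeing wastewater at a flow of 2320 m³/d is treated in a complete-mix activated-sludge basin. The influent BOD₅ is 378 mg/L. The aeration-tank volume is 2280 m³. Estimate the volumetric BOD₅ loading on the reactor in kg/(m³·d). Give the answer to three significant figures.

L_v ≈ 0.385 kg BOD₅/(m³·d)

Volumetric loading L_v = Q·S₀ / V = 2320 × 378 g/m³ / 2280 m³ = 384.6 g/(m³·d) = 0.3846 kg BOD₅/(m³·d).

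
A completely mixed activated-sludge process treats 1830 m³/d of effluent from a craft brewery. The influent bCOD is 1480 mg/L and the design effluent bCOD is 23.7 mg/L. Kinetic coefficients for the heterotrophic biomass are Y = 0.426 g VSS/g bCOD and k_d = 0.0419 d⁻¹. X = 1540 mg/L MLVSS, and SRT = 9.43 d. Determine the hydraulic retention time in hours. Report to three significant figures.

Steady-state biomass mass balance: V·X·(1 + k_d·θ_c) = Y·Q·(S₀ − S)·θ_c, so V = 0.426 × 1830 × (1480 − 23.7) × 9.43 / [1540 × (1 + 0.0419 × 9.43)] = 1.07×10^7 / 2148 = 4983 m³.
τ = V/Q = 4983/1830 = 2.723 d, or 65.35 h.

τ ≈ 65.4 h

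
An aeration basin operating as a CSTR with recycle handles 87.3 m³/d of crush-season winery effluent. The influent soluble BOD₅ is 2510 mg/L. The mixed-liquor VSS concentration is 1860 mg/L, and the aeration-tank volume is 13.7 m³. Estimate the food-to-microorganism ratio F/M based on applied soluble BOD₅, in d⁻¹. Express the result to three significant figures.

F/M ≈ 8.60 d⁻¹

Food-to-microorganism ratio F/M = Q S₀ / (V X) = 87.3 × 2510 / (13.70 × 1860) = 8.599 d⁻¹.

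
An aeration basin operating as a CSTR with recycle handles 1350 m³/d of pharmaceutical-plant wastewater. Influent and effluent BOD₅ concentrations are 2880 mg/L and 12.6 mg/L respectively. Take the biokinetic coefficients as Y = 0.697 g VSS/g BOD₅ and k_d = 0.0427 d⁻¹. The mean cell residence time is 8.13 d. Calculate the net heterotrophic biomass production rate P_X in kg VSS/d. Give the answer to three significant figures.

Y_obs = Y / (1 + k_d θ_c) = 0.697 / (1 + 0.0427 × 8.13) = 0.697 / 1.347 = 0.5174.
Mass of BOD₅ removed per day: Q(S₀ − S) = 1350 × 2867 g/m³ = 3871 kg/d.
So the net sludge growth is P_X = 0.5174 × 3871 = 2003 kg VSS/d.

P_X ≈ 2000 kg VSS/d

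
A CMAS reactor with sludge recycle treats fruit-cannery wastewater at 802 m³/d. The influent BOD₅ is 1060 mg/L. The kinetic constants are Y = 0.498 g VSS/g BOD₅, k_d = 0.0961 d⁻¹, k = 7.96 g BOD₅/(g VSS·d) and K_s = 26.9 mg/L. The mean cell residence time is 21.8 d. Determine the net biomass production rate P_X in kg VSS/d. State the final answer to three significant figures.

P_X ≈ 137 kg VSS/d

For a completely mixed reactor with recycle the Lawrence–McCarty relation gives S = K_s·(1 + k_d·θ_c) / [θ_c·(Y·k − k_d) − 1] = 26.9 × (1 + 0.0961 × 21.8) / [21.8 × (0.498 × 7.96 − 0.0961) − 1] = 83.25 / 83.32 = 0.9992 mg/L.
Y_obs = Y / (1 + k_d θ_c) = 0.498 / (1 + 0.0961 × 21.8) = 0.498 / 3.095 = 0.1609.
Mass of BOD₅ removed per day: Q(S₀ − S) = 802 × 1059 g/m³ = 849.3 kg/d.
So the net sludge growth is P_X = 0.1609 × 849.3 = 136.7 kg VSS/d.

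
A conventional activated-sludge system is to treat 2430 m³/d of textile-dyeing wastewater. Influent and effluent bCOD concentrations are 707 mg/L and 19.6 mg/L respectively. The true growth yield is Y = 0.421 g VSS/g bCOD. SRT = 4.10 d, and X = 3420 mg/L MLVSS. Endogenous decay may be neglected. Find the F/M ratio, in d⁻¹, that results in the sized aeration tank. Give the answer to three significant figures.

F/M ≈ 0.596 d⁻¹

With k_d = 0 the design equation reduces to V = Y Q (S₀−S) θ_c / X = 0.421 × 2430 × (707 − 19.6) × 4.10 / 3420 = 843.1 m³.
F/M = Q·S₀ / (V·X) = 2430 × 707 / (843.1 × 3420) = 0.5959 g bCOD·(g VSS·d)⁻¹.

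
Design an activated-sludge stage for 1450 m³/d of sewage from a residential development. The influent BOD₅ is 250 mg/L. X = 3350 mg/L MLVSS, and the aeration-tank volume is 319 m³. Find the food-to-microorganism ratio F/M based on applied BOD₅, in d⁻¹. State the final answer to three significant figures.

F/M = Q·S₀ / (V·X) = 1450 × 250 / (319.0 × 3350) = 0.3392 g BOD₅·(g VSS·d)⁻¹.

F/M ≈ 0.339 d⁻¹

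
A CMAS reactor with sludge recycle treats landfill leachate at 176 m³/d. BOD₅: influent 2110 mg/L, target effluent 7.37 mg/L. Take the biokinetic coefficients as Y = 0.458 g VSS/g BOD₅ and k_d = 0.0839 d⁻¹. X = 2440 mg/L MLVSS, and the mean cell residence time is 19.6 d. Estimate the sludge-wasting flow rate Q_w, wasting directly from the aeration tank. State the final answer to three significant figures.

Q_w ≈ 26.3 m³/d

From the SRT design equation V = Y Q (S₀−S) θ_c / [X (1 + k_d θ_c)] = 0.458 × 176 × (2110 − 7.37) × 19.6 / [2440 × (1 + 0.0839 × 19.6)] = 3.32×10^6 / 6452 = 514.8 m³.
With mixed-liquor wasting, θ_c = V/Q_w, so Q_w = V/θ_c = 514.8/19.6 = 26.27 m³/d.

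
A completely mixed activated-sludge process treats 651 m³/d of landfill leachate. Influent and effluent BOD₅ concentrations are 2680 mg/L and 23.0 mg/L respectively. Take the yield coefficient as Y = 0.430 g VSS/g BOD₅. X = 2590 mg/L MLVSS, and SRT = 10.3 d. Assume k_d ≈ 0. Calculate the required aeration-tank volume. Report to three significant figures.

With k_d = 0 the design equation reduces to V = Y Q (S₀−S) θ_c / X = 0.430 × 651 × (2680 − 23.0) × 10.3 / 2590 = 2958 m³.

V ≈ 2960 m³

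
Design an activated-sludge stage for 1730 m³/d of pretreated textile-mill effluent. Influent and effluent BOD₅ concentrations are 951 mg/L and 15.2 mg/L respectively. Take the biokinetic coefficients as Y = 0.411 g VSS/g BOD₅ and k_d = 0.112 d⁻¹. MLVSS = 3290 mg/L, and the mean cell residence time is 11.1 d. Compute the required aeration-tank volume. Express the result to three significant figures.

From the SRT design equation V = Y Q (S₀−S) θ_c / [X (1 + k_d θ_c)] = 0.411 × 1730 × (951 − 15.2) × 11.1 / [3290 × (1 + 0.112 × 11.1)] = 7.39×10^6 / 7380 = 1001 m³.

V ≈ 1000 m³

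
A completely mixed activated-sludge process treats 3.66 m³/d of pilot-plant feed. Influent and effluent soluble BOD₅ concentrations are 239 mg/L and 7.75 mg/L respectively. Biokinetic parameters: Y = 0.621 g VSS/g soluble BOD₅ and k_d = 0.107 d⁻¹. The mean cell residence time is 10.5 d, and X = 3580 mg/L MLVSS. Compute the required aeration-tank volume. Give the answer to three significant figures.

Rearranging the biomass balance for a CMAS with decay, V = Y·Q·ΔS·θ_c / [X·(1+k_d θ_c)] = 0.621 × 3.66 × (239 − 7.75) × 10.5 / [3580 × (1 + 0.107 × 10.5)] = 5.52×10^3 / 7602 = 0.7260 m³.

V ≈ 0.726 m³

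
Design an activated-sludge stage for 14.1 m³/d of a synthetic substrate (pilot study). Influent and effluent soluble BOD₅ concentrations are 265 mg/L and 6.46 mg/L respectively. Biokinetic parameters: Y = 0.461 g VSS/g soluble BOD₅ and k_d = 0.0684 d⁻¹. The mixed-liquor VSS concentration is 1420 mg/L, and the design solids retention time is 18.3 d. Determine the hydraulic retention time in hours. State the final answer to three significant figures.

τ ≈ 16.4 h

Steady-state biomass mass balance: V·X·(1 + k_d·θ_c) = Y·Q·(S₀ − S)·θ_c, so V = 0.461 × 14.1 × (265 − 6.46) × 18.3 / [1420 × (1 + 0.0684 × 18.3)] = 3.08×10^4 / 3197 = 9.618 m³.
HRT = V/Q = 9.618 m³ / 14.1 m³·d⁻¹ = 0.6821 d × 24 = 16.37 h.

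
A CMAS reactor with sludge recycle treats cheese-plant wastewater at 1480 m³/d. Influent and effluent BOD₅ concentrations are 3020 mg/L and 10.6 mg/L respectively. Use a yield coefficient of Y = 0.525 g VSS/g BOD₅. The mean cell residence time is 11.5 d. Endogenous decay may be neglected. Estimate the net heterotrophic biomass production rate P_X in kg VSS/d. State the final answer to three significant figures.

With endogenous decay neglected, the observed yield equals the true yield: Y_obs = Y = 0.525 g VSS/g BOD₅.
Mass of BOD₅ removed per day: Q(S₀ − S) = 1480 × 3009 g/m³ = 4454 kg/d.
Biomass produced: P_X = Y_obs·Q·ΔS = 0.5250 × 4454 ≈ 2338 kg VSS/d.

P_X ≈ 2340 kg VSS/d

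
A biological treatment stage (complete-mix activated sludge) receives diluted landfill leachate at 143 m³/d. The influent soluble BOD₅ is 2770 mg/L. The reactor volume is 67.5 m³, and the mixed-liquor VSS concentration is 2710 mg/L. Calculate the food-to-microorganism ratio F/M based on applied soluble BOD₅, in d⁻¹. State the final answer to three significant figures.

F/M ≈ 2.17 d⁻¹

F/M = Q·S₀ / (V·X) = 143 × 2770 / (67.50 × 2710) = 2.165 g soluble BOD₅·(g VSS·d)⁻¹.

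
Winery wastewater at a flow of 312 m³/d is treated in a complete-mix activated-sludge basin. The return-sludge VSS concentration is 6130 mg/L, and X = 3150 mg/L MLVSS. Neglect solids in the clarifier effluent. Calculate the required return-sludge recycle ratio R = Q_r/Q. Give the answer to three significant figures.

R = Q_r/Q = X/(X_r − X) = 3150 / (6130 − 3150) = 1.057.

R ≈ 1.06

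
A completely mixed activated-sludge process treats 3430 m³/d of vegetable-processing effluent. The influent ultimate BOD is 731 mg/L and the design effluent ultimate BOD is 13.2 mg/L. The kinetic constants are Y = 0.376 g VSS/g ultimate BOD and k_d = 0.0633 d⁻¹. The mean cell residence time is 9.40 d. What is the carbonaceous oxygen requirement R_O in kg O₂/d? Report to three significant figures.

The observed yield is Y_obs = Y/(1 + k_d·θ_c) = 0.376 / (1 + 0.0633 × 9.40) = 0.376 / 1.595 = 0.2357 g VSS per g ultimate BOD removed.
ΔS = 731 − 13.2 = 717.8 mg/L, so the substrate removal rate is 3430 × 717.8/1000 = 2462 kg ultimate BOD/d.
P_X = Y_obs·Q·(S₀ − S) = 0.2357 × 2462 = 580.4 kg VSS/d.
Carbonaceous O₂ demand = substrate oxidised − cell-mass equivalent = 2462 − 1.42 × 580.4 = 1638 kg O₂/d.

R_O ≈ 1640 kg O₂/d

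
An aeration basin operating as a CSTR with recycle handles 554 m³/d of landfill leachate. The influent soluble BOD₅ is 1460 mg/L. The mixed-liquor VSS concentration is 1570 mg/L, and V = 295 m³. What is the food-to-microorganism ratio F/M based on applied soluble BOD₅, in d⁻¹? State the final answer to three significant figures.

F/M ≈ 1.75 d⁻¹

Food-to-microorganism ratio F/M = Q S₀ / (V X) = 554 × 1460 / (295.0 × 1570) = 1.746 d⁻¹.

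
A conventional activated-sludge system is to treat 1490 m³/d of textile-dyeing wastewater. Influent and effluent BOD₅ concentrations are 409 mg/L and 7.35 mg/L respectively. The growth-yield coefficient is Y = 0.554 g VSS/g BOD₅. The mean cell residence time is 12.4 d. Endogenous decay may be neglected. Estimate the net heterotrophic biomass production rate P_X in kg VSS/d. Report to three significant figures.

P_X ≈ 332 kg VSS/d

No decay correction is needed, so Y_obs = Y = 0.554.
Substrate removed = Q·(S₀ − S) = 1490 m³/d × (409 − 7.35) g/m³ = 5.98×10^5 g/d = 598.5 kg/d.
Biomass produced: P_X = Y_obs·Q·ΔS = 0.5540 × 598.5 ≈ 331.5 kg VSS/d.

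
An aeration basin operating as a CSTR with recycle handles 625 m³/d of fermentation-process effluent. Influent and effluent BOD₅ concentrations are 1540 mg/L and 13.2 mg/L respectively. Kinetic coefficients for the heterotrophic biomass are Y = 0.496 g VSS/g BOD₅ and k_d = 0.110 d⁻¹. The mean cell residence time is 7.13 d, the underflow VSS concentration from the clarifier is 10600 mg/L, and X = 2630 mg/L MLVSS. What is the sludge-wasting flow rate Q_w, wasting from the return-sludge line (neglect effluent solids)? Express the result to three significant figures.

Q_w ≈ 25.0 m³/d

From the SRT design equation V = Y Q (S₀−S) θ_c / [X (1 + k_d θ_c)] = 0.496 × 625 × (1540 − 13.2) × 7.13 / [2630 × (1 + 0.110 × 7.13)] = 3.37×10^6 / 4693 = 719.1 m³.
θ_c = V·X/(Q_w·X_r) when wasting from the recycle, so Q_w = V·X/(θ_c·X_r) = 719.1 × 2630 / (7.13 × 10600) = 25.02 m³/d.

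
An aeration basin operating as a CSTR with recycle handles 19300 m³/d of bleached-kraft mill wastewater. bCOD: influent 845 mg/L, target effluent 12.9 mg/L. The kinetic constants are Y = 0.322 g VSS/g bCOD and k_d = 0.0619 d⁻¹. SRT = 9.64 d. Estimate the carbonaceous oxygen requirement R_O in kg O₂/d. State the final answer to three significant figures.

Y_obs = Y / (1 + k_d θ_c) = 0.322 / (1 + 0.0619 × 9.64) = 0.322 / 1.597 = 0.2017.
ΔS = 845 − 12.9 = 832.1 mg/L, so the substrate removal rate is 19300 × 832.1/1000 = 16060 kg bCOD/d.
Biomass synthesised: P_X = Y_obs × 16060 = 3239 kg VSS/d.
R_O = Q·(S₀ − S) − 1.42·P_X = 16060 − 1.42 × 3239 = 11461 kg O₂/d.

R_O ≈ 11500 kg O₂/d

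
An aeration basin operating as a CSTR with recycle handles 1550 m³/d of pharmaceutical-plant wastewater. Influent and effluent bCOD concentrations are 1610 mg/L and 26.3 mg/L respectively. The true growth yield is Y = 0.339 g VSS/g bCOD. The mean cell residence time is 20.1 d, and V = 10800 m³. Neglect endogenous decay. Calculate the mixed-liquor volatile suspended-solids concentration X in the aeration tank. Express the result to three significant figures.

From V·X = Y·Q·(S₀ − S)·θ_c (decay neglected): X = 0.339 × 1550 × (1610 − 26.3) × 20.1 / 10800 = 1549 mg/L.

X ≈ 1550 mg/L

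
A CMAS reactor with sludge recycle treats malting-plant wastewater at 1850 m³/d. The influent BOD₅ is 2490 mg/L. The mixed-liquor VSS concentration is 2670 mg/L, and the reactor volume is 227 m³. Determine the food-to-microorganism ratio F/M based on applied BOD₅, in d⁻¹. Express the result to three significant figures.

Food-to-microorganism ratio F/M = Q S₀ / (V X) = 1850 × 2490 / (227.0 × 2670) = 7.600 d⁻¹.

F/M ≈ 7.60 d⁻¹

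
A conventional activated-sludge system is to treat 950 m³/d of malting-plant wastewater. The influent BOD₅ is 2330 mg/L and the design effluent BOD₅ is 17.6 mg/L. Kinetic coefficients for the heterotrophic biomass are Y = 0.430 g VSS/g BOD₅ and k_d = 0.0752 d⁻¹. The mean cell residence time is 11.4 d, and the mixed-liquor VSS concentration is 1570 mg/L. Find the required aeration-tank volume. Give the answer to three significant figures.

V ≈ 3690 m³

Steady-state biomass mass balance: V·X·(1 + k_d·θ_c) = Y·Q·(S₀ − S)·θ_c, so V = 0.430 × 950 × (2330 − 17.6) × 11.4 / [1570 × (1 + 0.0752 × 11.4)] = 1.08×10^7 / 2916 = 3693 m³.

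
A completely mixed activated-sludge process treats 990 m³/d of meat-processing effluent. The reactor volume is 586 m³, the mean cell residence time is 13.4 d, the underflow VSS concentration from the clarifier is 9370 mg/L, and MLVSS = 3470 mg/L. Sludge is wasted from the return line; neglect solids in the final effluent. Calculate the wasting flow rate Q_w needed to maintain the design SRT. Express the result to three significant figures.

Wasting from the return line (neglecting effluent solids): Q_w = V·X / (θ_c·X_r) = 586.0 × 3470 / (13.4 × 9370) = 16.20 m³/d.

Q_w ≈ 16.2 m³/d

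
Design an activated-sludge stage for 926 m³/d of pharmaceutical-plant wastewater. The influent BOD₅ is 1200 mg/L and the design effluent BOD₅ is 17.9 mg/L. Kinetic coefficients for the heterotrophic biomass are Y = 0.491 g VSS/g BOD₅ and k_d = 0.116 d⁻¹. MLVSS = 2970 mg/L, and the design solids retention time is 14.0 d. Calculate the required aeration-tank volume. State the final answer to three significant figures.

Steady-state biomass mass balance: V·X·(1 + k_d·θ_c) = Y·Q·(S₀ − S)·θ_c, so V = 0.491 × 926 × (1200 − 17.9) × 14.0 / [2970 × (1 + 0.116 × 14.0)] = 7.52×10^6 / 7793 = 965.5 m³.

V ≈ 966 m³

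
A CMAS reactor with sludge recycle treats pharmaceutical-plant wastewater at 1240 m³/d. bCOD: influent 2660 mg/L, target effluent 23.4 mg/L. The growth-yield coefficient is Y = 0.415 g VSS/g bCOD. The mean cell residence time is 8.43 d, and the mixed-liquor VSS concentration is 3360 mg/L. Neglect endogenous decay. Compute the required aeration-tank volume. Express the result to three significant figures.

V ≈ 3400 m³

Biomass mass balance (decay neglected): V·X = Y·Q·(S₀ − S)·θ_c, so V = 0.415 × 1240 × (2660 − 23.4) × 8.43 / 3360 = 3404 m³.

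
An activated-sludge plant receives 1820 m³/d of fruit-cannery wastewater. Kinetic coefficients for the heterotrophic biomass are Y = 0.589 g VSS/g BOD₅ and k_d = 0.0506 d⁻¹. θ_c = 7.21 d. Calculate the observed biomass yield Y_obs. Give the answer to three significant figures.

The observed yield is Y_obs = Y/(1 + k_d·θ_c) = 0.589 / (1 + 0.0506 × 7.21) = 0.589 / 1.365 = 0.4316 g VSS per g BOD₅ removed.

Y_obs ≈ 0.432 g VSS/g BOD₅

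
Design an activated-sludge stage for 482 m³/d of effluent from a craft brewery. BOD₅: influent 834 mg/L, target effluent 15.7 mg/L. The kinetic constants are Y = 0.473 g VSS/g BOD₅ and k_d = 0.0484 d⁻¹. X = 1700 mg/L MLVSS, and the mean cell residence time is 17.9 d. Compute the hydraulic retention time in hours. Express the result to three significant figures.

τ ≈ 52.4 h

Rearranging the biomass balance for a CMAS with decay, V = Y·Q·ΔS·θ_c / [X·(1+k_d θ_c)] = 0.473 × 482 × (834 − 15.7) × 17.9 / [1700 × (1 + 0.0484 × 17.9)] = 3.34×10^6 / 3173 = 1053 m³.
HRT = V/Q = 1053 m³ / 482 m³·d⁻¹ = 2.184 d × 24 = 52.41 h.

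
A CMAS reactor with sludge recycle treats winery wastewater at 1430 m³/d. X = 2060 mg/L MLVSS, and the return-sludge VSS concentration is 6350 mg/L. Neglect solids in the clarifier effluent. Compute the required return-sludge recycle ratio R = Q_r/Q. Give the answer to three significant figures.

Solids balance on the clarifier gives (1+R)X = R·X_r, so R = X/(X_r − X) = 2060 / (6350 − 2060) = 0.4802.

R ≈ 0.480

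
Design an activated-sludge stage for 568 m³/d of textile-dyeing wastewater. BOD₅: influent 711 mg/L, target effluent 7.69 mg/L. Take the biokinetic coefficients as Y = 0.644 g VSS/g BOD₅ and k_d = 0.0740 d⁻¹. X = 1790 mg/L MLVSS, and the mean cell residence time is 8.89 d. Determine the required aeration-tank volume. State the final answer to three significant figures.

Steady-state biomass mass balance: V·X·(1 + k_d·θ_c) = Y·Q·(S₀ − S)·θ_c, so V = 0.644 × 568 × (711 − 7.69) × 8.89 / [1790 × (1 + 0.0740 × 8.89)] = 2.29×10^6 / 2968 = 770.7 m³.

V ≈ 771 m³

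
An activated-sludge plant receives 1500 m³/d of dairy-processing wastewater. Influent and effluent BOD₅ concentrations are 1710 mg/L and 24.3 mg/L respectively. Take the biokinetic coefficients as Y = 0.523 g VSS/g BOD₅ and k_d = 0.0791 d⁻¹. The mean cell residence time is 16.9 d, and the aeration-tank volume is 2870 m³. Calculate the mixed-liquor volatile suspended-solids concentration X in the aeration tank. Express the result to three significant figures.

Solving the biomass balance for X: X = Y Q (S₀−S) θ_c / [V (1+k_d θ_c)] = 0.523 × 1500 × (1710 − 24.3) × 16.9 / [2870 × (1 + 0.0791 × 16.9)] = 3332 mg/L.

X ≈ 3330 mg/L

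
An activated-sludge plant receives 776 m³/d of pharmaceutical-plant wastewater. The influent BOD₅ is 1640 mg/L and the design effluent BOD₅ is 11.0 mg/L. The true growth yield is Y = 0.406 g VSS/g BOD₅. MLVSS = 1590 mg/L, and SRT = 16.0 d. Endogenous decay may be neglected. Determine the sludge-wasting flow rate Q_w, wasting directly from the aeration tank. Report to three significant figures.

Biomass mass balance (decay neglected): V·X = Y·Q·(S₀ − S)·θ_c, so V = 0.406 × 776 × (1640 − 11.0) × 16.0 / 1590 = 5165 m³.
With mixed-liquor wasting, θ_c = V/Q_w, so Q_w = V/θ_c = 5165/16.0 = 322.8 m³/d.

Q_w ≈ 323 m³/d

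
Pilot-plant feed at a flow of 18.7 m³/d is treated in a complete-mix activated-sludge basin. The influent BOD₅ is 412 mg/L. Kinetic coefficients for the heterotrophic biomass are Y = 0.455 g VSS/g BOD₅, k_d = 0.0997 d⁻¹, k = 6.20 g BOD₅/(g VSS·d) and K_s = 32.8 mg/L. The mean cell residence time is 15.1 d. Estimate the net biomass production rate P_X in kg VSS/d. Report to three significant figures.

From the Monod/SRT balance for a CMAS, S = K_s·(1+k_d θ_c)/[θ_c·(Y k − k_d) − 1] = 32.8 × (1 + 0.0997 × 15.1) / [15.1 × (0.455 × 6.20 − 0.0997) − 1] = 82.18 / 40.09 = 2.050 mg/L.
The observed yield is Y_obs = Y/(1 + k_d·θ_c) = 0.455 / (1 + 0.0997 × 15.1) = 0.455 / 2.505 = 0.1816 g VSS per g BOD₅ removed.
Q·(S₀ − S) = 18.7 × (412 − 2.05) × 10⁻³ = 7.666 kg/d removed.
Biomass produced: P_X = Y_obs·Q·ΔS = 0.1816 × 7.666 ≈ 1.392 kg VSS/d.

P_X ≈ 1.39 kg VSS/d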